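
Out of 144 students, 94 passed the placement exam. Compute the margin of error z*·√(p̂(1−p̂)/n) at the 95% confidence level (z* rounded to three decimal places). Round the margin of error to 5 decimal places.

Sample proportion p̂ = 94/144 = 0.65278.
SE = √(p̂(1−p̂)/n) = √(0.226659/144) = 0.039674.
For 95% confidence, z* = 1.960.
ME = 1.960·0.039674 = 0.07776.

ME = 0.07776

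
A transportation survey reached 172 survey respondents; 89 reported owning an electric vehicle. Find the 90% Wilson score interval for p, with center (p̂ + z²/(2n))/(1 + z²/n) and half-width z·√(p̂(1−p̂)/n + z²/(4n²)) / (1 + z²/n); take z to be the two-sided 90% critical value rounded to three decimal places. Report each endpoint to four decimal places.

p̂ = 89/172 = 0.51744; z = 1.645, so z² = 2.706025.
1 + z²/n = 1.015733.
Center = (0.51744 + 0.007866)/1.015733 = 0.51717.
Radicand: p̂(1−p̂)/n + z²/(4n²) = 0.001451720 + 0.000022867 = 0.001474587.
Half-width = 1.645·√0.001474587/1.015733 = 0.06219.
So the interval runs from 0.4550 to 0.5794.

(0.4550, 0.5794)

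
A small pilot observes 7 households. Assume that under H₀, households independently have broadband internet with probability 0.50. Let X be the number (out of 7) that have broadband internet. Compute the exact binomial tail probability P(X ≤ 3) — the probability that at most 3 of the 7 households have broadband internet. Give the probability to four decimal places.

X is binomial with n = 7 and p = 0.50.
P(X ≤ 3) = C(7,0)·0.50^0·0.50^7 + C(7,1)·0.50^1·0.50^6 + C(7,2)·0.50^2·0.50^5 + C(7,3)·0.50^3·0.50^4.
= 0.007812 + 0.054688 + 0.164062 + 0.273438 = 0.5000.

P = 0.5000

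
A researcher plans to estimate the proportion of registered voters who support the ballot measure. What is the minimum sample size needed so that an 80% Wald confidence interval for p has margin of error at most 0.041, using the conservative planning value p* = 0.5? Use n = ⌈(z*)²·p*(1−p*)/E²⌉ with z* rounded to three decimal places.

n = 245

The 80% critical value is z* = 1.282.
p*(1−p*) = 0.50·0.50 = 0.2500.
(z*)²·p*(1−p*)/E² = 1.643524·0.2500/0.001681 = 244.427.
Rounding up, n = 245.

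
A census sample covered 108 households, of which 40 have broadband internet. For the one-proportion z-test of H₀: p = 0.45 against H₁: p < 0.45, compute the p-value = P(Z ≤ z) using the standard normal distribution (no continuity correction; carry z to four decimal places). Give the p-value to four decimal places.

p̂ = 40/108 = 0.37037.
SE₀ = √(0.45·0.55/108) = 0.047871.
z = (p̂ − p₀)/SE = (40/108 − 0.45)/0.047871 ≈ -1.6634.
p-value = P(Z ≤ z) with z = -1.6634 → 0.0481.

p-value = 0.0481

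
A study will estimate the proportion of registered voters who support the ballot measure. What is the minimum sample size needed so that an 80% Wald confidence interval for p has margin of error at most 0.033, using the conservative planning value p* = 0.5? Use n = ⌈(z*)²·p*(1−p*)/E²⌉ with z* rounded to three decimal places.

n = 378

For 80% confidence, z* = 1.282.
p*(1−p*) = 0.50·0.50 = 0.2500.
Required n before rounding: 1.643524 × 0.2500 / 0.033² = 377.301.
Rounding up, n = 378.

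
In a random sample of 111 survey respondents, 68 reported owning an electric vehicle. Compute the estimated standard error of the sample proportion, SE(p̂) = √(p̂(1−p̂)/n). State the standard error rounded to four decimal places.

SE = 0.0462

The sample proportion is 68/111 = 0.61261.
p̂(1−p̂) = 0.237319.
Dividing by n and taking the root: √0.002138009 = 0.0462.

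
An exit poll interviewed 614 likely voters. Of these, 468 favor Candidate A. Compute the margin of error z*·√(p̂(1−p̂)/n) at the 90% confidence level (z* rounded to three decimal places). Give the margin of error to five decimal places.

ME = 0.02826

Sample proportion p̂ = 468/614 = 0.76221.
Standard error of p̂: √(0.181243/614) = √0.000295185 = 0.017181.
z* = 1.645 at the 90% level.
ME = 1.645·0.017181 = 0.02826.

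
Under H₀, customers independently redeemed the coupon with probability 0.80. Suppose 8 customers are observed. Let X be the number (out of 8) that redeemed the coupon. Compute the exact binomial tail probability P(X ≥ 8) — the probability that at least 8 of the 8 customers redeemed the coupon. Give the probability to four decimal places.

P = 0.1678

X ~ Binomial(n=8, p=0.80).
P(X ≥ 8) = C(8,8)·0.80^8·0.20^0.
= 0.167772 = 0.1678.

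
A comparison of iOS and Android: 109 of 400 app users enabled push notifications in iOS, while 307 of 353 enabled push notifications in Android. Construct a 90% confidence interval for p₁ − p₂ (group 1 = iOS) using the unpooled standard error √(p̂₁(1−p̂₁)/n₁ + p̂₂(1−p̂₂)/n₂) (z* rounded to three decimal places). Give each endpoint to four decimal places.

(-0.6442, -0.5502)

p̂₁ = 0.27250, p̂₂ = 0.86969, so the observed difference is -0.59719.
SE = √(0.000495609 + 0.000321050) = √0.000816659 = 0.028577.
For 90% confidence, z* = 1.645. Margin of error = 0.04701.
Interval: -0.59719 ± 0.04701 → (-0.6442, -0.5502).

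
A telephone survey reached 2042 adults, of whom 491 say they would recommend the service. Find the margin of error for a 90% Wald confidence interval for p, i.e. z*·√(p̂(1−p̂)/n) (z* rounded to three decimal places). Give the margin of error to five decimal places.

ME = 0.01556

p̂ = 491/2042 = 0.24045.
SE(p̂) = √(0.24045·0.75955/2042) = 0.009457.
For 90% confidence, z* = 1.645.
Margin of error = z*·SE = 1.645 × 0.009457 = 0.01556.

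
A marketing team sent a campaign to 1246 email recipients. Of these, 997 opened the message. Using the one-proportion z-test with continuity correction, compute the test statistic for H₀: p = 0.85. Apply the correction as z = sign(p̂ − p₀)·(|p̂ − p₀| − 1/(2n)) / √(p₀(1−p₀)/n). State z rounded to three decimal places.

z = -4.887

The sample proportion is 997/1246 = 0.80016. p̂ − p₀ = -0.049839.
Continuity correction 1/(2n) = 1/2492 = 0.000401.
Corrected numerator: |-0.049839| − 0.000401 = 0.049438.
Under H₀, SE = √(p₀(1−p₀)/n) = √(0.85·0.15/1246) = √0.000102327 = 0.010116.
z = (−)0.049438/0.010116 = -4.887.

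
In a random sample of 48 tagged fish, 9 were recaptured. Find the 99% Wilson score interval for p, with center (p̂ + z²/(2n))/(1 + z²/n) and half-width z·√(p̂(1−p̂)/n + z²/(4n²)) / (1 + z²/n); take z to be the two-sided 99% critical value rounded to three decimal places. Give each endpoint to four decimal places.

Here p̂ = 9/48 = 0.18750 and z = 2.576 (z² = 6.635776).
Denominator 1 + z²/n = 1 + 6.635776/48 = 1.138245.
Center = (0.18750 + 0.069123)/1.138245 = 0.22545.
Radicand: p̂(1−p̂)/n + z²/(4n²) = 0.003173828 + 0.000720028 = 0.003893856.
Half-width = z·√(radicand)/denom = 2.576·0.062401/1.138245 = 0.14122.
Interval: 0.22545 ± 0.14122 → (0.0842, 0.3667).

(0.0842, 0.3667)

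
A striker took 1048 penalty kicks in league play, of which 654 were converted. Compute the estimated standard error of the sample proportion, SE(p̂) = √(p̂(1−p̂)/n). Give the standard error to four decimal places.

SE = 0.0150

p̂ = 654/1048 = 0.62405.
p̂(1−p̂) = 0.234612.
Dividing by n and taking the root: √0.000223866 = 0.0150.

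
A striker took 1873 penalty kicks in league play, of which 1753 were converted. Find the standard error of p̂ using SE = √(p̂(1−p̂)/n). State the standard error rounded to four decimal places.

SE = 0.0057

The sample proportion is 1753/1873 = 0.93593.
p̂(1−p̂) = 0.059965.
SE = √(0.059965/1873) = √0.000032015 = 0.0057.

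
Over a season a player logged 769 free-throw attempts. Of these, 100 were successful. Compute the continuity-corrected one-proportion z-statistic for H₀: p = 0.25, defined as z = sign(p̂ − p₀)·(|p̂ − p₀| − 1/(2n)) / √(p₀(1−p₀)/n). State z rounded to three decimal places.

z = -7.641

p̂ = 100/769 = 0.13004. p̂ − p₀ = -0.119961.
1/(2n) = 0.000650.
Corrected numerator: |-0.119961| − 0.000650 = 0.119311.
Under H₀, SE = √(p₀(1−p₀)/n) = √(0.25·0.75/769) = √0.000243823 = 0.015615.
z = (−)0.119311/0.015615 = -7.641.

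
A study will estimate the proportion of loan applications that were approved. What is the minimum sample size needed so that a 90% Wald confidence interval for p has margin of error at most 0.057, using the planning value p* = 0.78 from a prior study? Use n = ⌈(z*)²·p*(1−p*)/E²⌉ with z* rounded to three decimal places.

n = 143

The 90% critical value is z* = 1.645.
p*(1−p*) = 0.78·0.22 = 0.1716.
(z*)²·p*(1−p*)/E² = 2.706025·0.1716/0.003249 = 142.922.
Rounding up, n = 143.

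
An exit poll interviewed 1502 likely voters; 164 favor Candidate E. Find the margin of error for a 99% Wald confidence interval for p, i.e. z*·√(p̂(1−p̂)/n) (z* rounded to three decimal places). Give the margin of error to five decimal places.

ME = 0.02073

With x = 164 successes in n = 1502, p̂ = 0.10919.
SE(p̂) = √(0.10919·0.89081/1502) = 0.008047.
The 99% critical value is z* = 2.576.
ME = 2.576·0.008047 = 0.02073.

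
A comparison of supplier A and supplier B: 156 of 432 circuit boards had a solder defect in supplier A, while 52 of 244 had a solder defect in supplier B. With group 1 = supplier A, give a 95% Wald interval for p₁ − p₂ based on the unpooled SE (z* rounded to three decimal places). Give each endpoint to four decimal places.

(0.0795, 0.2165)

p̂₁ = 156/432 = 0.36111, p̂₂ = 52/244 = 0.21311; p̂₁ − p̂₂ = 0.14800.
Unpooled SE = √(p̂₁(1−p̂₁)/n₁ + p̂₂(1−p̂₂)/n₂) = √(0.000534051 + 0.000687282) = 0.034948.
z* = 1.960 at the 95% level. Margin = 1.960·0.034948 = 0.06850.
CI: 0.14800 ± 0.06850 = (0.0795, 0.2165).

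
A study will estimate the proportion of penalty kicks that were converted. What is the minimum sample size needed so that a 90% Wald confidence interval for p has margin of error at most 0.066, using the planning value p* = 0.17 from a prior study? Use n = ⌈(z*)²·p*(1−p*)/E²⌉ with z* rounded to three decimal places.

n = 88

The 90% critical value is z* = 1.645.
p*(1−p*) = 0.1411.
(z*)²·p*(1−p*)/E² = 2.706025·0.1411/0.004356 = 87.654.
⌈87.654⌉ = 88.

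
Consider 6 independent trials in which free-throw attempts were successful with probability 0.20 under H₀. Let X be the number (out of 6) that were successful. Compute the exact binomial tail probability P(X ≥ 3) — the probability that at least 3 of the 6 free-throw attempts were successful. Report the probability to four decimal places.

X ~ Binomial(n=6, p=0.20).
P(X ≥ 3) = C(6,3)·0.20^3·0.80^3 + C(6,4)·0.20^4·0.80^2 + C(6,5)·0.20^5·0.80^1 + C(6,6)·0.20^6·0.80^0.
= 0.081920 + 0.015360 + 0.001536 + 0.000064 = 0.0989.

P = 0.0989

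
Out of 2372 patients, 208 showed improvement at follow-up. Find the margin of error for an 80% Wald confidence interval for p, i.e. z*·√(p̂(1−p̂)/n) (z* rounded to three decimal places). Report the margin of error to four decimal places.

ME = 0.0074

With x = 208 successes in n = 2372, p̂ = 0.08769.
SE = √(p̂(1−p̂)/n) = √(0.080000/2372) = 0.005807.
The 80% critical value is z* = 1.282.
So ME = 0.0074.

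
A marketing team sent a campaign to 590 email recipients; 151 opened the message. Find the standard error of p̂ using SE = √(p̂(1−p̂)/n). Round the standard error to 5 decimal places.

The sample proportion is 151/590 = 0.25593.
p̂(1−p̂) = 0.190430.
SE = √(0.190430/590) = 0.01797.

SE = 0.01797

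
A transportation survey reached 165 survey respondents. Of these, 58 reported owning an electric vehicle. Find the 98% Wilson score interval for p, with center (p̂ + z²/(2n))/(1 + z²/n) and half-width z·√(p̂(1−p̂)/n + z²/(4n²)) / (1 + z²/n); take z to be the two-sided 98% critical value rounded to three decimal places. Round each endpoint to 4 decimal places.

(0.2710, 0.4414)

p̂ = 58/165 = 0.35152; z = 2.326, so z² = 5.410276.
Denominator 1 + z²/n = 1 + 5.410276/165 = 1.032790.
Center = (0.35152 + 0.016395)/1.032790 = 0.35623.
Radicand: p̂(1−p̂)/n + z²/(4n²) = 0.001381529 + 0.000049681 = 0.001431210.
Half-width = 2.326·√0.001431210/1.032790 = 0.08520.
Interval: 0.35623 ± 0.08520 → (0.2710, 0.4414).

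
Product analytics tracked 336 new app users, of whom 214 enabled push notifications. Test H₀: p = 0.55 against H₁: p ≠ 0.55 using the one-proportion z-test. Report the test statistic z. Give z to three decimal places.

Sample proportion p̂ = 214/336 = 0.63690.
Under H₀, SE = √(p₀(1−p₀)/n) = √(0.55·0.45/336) = √0.000736607 = 0.027141.
z = (0.63690 − 0.55)/0.027141 = 0.08690/0.027141 = 3.202.

z = 3.202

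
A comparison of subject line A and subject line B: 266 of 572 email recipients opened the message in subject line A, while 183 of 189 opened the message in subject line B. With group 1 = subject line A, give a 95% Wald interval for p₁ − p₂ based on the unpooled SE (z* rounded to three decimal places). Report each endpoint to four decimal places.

p̂₁ = 0.46503, p̂₂ = 0.96825, so the observed difference is -0.50322.
Unpooled SE = √(p̂₁(1−p̂₁)/n₁ + p̂₂(1−p̂₂)/n₂) = √(0.000434926 + 0.000162636) = 0.024445.
The 95% critical value is z* = 1.960. Margin = 1.960·0.024445 = 0.04791.
So the interval runs from -0.5511 to -0.4553.

(-0.5511, -0.4553)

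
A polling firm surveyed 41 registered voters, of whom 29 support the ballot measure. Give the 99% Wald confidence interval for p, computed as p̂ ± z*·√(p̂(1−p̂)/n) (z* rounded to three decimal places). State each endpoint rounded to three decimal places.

(0.524, 0.890)

p̂ = 29/41 = 0.70732.
SE(p̂) = √(0.70732·0.29268/41) = 0.071058.
z* = 2.576 at the 99% level.
Margin of error: 2.576 × 0.071058 = 0.18305.
Interval: 0.70732 ± 0.18305 → (0.524, 0.890).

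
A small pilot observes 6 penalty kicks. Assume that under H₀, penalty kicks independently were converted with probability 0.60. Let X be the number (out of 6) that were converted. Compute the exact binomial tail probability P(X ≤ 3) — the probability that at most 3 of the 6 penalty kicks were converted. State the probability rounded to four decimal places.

P = 0.4557

X is binomial with n = 6 and p = 0.60.
P(X ≤ 3) = C(6,0)·0.60^0·0.40^6 + C(6,1)·0.60^1·0.40^5 + C(6,2)·0.60^2·0.40^4 + C(6,3)·0.60^3·0.40^3.
= 0.004096 + 0.036864 + 0.138240 + 0.276480 = 0.4557.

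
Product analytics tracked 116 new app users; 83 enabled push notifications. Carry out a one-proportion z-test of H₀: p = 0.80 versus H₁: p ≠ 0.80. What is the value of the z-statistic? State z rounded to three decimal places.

z = -2.275

Sample proportion p̂ = 83/116 = 0.71552.
Under H₀, SE = √(p₀(1−p₀)/n) = √(0.80·0.20/116) = √0.001379310 = 0.037139.
z = (p̂ − p₀)/SE = (0.71552 − 0.80)/0.037139 = -2.275.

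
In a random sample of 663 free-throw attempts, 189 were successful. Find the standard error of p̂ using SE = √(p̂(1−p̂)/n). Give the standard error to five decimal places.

SE = 0.01753

The sample proportion is 189/663 = 0.28507.
p̂(1−p̂) = 0.28507·0.71493 = 0.203805.
SE = √(0.203805/663) = √0.000307398 = 0.01753.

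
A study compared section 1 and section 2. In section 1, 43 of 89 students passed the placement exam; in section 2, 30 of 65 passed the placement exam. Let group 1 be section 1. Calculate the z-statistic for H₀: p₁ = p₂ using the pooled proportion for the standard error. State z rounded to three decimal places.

z = 0.265

p̂₁ = 43/89 = 0.48315, p̂₂ = 30/65 = 0.46154.
Pooling: p̂ = 73/154 = 0.47403.
Pooled SE = √[0.2493253·0.02662057] ≈ 0.081469.
z = 0.02161/0.081469 = 0.265.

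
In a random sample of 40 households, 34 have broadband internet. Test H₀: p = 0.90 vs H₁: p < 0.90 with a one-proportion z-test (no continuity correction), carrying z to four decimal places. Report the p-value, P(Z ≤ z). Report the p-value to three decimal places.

The sample proportion is 34/40 = 0.85000.
SE₀ = √(0.90·0.10/40) = 0.047434.
z = (p̂ − p₀)/SE = (34/40 − 0.90)/0.047434 ≈ -1.0541.
From the standard normal, P(Z ≤ z) = 0.146.

p-value = 0.146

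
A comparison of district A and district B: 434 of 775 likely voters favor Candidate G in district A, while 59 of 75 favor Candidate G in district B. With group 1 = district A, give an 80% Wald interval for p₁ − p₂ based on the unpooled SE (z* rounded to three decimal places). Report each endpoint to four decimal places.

p̂₁ = 434/775 = 0.56000, p̂₂ = 59/75 = 0.78667; p̂₁ − p̂₂ = -0.22667.
Unpooled SE = √(p̂₁(1−p̂₁)/n₁ + p̂₂(1−p̂₂)/n₂) = √(0.000317935 + 0.002237630) = 0.050553.
z* = 1.282 at the 80% level. Margin = 1.282·0.050553 = 0.06481.
Interval: -0.22667 ± 0.06481 → (-0.2915, -0.1619).

(-0.2915, -0.1619)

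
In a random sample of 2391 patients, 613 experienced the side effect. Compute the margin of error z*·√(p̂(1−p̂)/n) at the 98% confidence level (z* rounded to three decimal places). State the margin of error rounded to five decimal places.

ME = 0.02077

The sample proportion is 613/2391 = 0.25638.
SE = √(p̂(1−p̂)/n) = √(0.190648/2391) = 0.008929.
For 98% confidence, z* = 2.326.
Margin of error = z*·SE = 2.326 × 0.008929 = 0.02077.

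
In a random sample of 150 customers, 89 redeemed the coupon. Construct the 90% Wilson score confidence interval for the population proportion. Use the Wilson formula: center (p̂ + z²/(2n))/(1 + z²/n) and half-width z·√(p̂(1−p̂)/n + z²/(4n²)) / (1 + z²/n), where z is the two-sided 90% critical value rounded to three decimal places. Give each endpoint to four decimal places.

p̂ = 89/150 = 0.59333; z = 1.645, so z² = 2.706025.
1 + z²/n = 1.018040.
Adjusted center: (0.59333 + z²/(2n))/1.018040 = 0.59168.
Radicand: p̂(1−p̂)/n + z²/(4n²) = 0.001608593 + 0.000030067 = 0.001638660.
Half-width = 1.645·√0.001638660/1.018040 = 0.06541.
CI: 0.59168 ± 0.06541 = (0.5263, 0.6571).

(0.5263, 0.6571)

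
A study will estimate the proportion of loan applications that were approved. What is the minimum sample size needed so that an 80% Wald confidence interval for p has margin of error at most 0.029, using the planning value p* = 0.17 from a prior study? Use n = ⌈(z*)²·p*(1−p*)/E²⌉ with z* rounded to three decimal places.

z* = 1.282 at the 80% level.
p*(1−p*) = 0.1411.
(z*)²·p*(1−p*)/E² = 1.643524·0.1411/0.000841 = 275.745.
⌈275.745⌉ = 276.

n = 276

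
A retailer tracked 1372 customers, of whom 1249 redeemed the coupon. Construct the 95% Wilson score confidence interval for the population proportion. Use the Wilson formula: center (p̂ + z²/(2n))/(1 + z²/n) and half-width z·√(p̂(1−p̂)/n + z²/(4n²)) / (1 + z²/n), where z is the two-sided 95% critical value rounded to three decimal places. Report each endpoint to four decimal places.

p̂ = 1249/1372 = 0.91035; z = 1.960, so z² = 3.841600.
Denominator 1 + z²/n = 1 + 3.841600/1372 = 1.002800.
Adjusted center: (0.91035 + z²/(2n))/1.002800 = 0.90920.
Radicand: p̂(1−p̂)/n + z²/(4n²) = 0.000059485 + 0.000000510 = 0.000059995.
Half-width = 1.960·√0.000059995/1.002800 = 0.01514.
So the interval runs from 0.8941 to 0.9243.

(0.8941, 0.9243)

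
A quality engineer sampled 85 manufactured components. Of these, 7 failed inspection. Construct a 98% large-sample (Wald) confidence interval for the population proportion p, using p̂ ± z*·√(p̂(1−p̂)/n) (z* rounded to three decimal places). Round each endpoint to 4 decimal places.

(0.0130, 0.1517)

Sample proportion p̂ = 7/85 = 0.08235.
SE = √(p̂(1−p̂)/n) = √(0.075571/85) = 0.029817.
For 98% confidence, z* = 2.326.
Margin of error: 2.326 × 0.029817 = 0.06935.
So the interval runs from 0.0130 to 0.1517.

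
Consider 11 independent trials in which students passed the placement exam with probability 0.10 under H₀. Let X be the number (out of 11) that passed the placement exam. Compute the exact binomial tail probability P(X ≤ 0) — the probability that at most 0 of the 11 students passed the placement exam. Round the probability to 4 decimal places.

X ~ Binomial(n=11, p=0.10).
P(X ≤ 0) = C(11,0)·0.10^0·0.90^11.
= 0.313811 = 0.3138.

P = 0.3138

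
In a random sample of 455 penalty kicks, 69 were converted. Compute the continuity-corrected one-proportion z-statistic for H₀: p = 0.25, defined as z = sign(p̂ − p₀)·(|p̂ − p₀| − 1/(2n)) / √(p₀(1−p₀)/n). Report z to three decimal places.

z = -4.791

p̂ = 69/455 = 0.15165. p̂ − p₀ = -0.098352.
1/(2n) = 0.001099.
Corrected numerator: |-0.098352| − 0.001099 = 0.097253.
SE₀ = √(0.25·0.75/455) = 0.020300.
z = −0.097253/0.020300 = -4.791.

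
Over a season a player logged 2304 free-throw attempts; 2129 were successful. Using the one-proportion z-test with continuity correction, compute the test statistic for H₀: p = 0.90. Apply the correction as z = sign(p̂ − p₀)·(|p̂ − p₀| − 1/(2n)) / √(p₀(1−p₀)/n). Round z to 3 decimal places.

z = 3.812

The sample proportion is 2129/2304 = 0.92405. p̂ − p₀ = 0.024045.
Continuity correction 1/(2n) = 1/4608 = 0.000217.
Corrected numerator: |0.024045| − 0.000217 = 0.023828.
Null standard error: √(0.90·0.10/2304) = √0.000039062 = 0.006250.
z = (+)0.023828/0.006250 = 3.812.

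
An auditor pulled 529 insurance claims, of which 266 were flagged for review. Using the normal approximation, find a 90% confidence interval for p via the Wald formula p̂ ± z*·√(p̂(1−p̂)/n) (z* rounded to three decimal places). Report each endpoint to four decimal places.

(0.4671, 0.5386)

Sample proportion p̂ = 266/529 = 0.50284.
SE(p̂) = √(0.50284·0.49716/529) = 0.021739.
z* = 1.645 at the 90% level.
Margin of error: 1.645 × 0.021739 = 0.03576.
Interval: 0.50284 ± 0.03576 → (0.4671, 0.5386).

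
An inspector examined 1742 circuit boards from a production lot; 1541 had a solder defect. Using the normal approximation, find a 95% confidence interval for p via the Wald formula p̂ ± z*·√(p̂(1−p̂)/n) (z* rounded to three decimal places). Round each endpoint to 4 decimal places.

The sample proportion is 1541/1742 = 0.88462.
SE(p̂) = √(0.88462·0.11538/1742) = 0.007655.
The 95% critical value is z* = 1.960.
Margin = 1.960·0.007655 = 0.01500.
Interval: 0.88462 ± 0.01500 → (0.8696, 0.8996).

(0.8696, 0.8996)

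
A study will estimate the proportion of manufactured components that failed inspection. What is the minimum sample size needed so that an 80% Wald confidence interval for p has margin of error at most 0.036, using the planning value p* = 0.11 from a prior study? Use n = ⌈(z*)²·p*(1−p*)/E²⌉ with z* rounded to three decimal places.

z* = 1.282 at the 80% level.
p*(1−p*) = 0.11·0.89 = 0.0979.
(z*)²·p*(1−p*)/E² = 1.643524·0.0979/0.001296 = 124.152.
Rounding up, n = 125.

n = 125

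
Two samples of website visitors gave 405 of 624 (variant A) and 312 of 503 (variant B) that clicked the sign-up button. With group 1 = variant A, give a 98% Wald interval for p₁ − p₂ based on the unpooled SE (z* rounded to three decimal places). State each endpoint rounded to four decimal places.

p̂₁ = 0.64904, p̂₂ = 0.62028, so the observed difference is 0.02876.
SE = √(0.000365044 + 0.000468257) = √0.000833301 = 0.028867.
The 98% critical value is z* = 2.326. Margin of error = 0.06714.
So the interval runs from -0.0384 to 0.0959.

(-0.0384, 0.0959)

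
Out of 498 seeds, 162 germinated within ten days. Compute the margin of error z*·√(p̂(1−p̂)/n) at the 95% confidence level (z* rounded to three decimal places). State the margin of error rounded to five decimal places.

ME = 0.04115

Sample proportion p̂ = 162/498 = 0.32530.
SE = √(p̂(1−p̂)/n) = √(0.219480/498) = 0.020993.
For 95% confidence, z* = 1.960.
Margin of error = z*·SE = 1.960 × 0.020993 = 0.04115.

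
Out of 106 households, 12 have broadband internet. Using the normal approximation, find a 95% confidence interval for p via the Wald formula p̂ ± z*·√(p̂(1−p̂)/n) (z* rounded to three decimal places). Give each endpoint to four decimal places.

(0.0529, 0.1735)

p̂ = 12/106 = 0.11321.
SE(p̂) = √(0.11321·0.88679/106) = 0.030775.
For 95% confidence, z* = 1.960.
Margin = 1.960·0.030775 = 0.06032.
CI: 0.11321 ± 0.06032 = (0.0529, 0.1735).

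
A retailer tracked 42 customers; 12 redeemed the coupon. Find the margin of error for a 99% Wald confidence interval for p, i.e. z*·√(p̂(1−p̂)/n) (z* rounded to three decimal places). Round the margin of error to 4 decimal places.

p̂ = 12/42 = 0.28571.
SE(p̂) = √(0.28571·0.71429/42) = 0.069707.
z* = 2.576 at the 99% level.
Margin of error = z*·SE = 2.576 × 0.069707 = 0.1796.

ME = 0.1796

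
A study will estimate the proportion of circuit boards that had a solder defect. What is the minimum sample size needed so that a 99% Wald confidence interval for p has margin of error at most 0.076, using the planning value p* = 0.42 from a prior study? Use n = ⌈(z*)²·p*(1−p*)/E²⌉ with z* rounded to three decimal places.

The 99% critical value is z* = 2.576.
p*(1−p*) = 0.42·0.58 = 0.2436.
Required n before rounding: 6.635776 × 0.2436 / 0.076² = 279.861.
⌈279.861⌉ = 280.

n = 280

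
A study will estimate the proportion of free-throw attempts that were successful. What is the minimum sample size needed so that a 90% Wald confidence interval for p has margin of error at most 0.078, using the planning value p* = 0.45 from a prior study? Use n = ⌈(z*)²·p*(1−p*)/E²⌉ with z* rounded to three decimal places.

For 90% confidence, z* = 1.645.
p*(1−p*) = 0.45·0.55 = 0.2475.
(z*)²·p*(1−p*)/E² = 2.706025·0.2475/0.006084 = 110.082.
⌈110.082⌉ = 111.

n = 111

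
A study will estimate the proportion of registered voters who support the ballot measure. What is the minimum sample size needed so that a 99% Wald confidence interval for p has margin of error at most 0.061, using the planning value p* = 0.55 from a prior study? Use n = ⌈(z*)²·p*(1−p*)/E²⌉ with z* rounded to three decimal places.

n = 442

z* = 2.576 at the 99% level.
p*(1−p*) = 0.2475.
Required n before rounding: 6.635776 × 0.2475 / 0.061² = 441.375.
⌈441.375⌉ = 442.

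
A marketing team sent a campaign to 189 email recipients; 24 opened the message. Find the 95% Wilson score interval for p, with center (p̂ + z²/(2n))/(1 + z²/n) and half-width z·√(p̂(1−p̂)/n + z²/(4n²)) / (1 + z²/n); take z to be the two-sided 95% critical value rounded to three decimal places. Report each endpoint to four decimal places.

(0.0868, 0.1820)

Here p̂ = 24/189 = 0.12698 and z = 1.960 (z² = 3.841600).
1 + z²/n = 1.020326.
Center = (0.12698 + 0.010163)/1.020326 = 0.13441.
Radicand: p̂(1−p̂)/n + z²/(4n²) = 0.000586556 + 0.000026886 = 0.000613442.
Half-width = z·√(radicand)/denom = 1.960·0.024768/1.020326 = 0.04758.
Interval: 0.13441 ± 0.04758 → (0.0868, 0.1820).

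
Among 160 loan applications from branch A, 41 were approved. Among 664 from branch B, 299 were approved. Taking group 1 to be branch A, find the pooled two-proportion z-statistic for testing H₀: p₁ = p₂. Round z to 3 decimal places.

p̂₁ = 41/160 = 0.25625, p̂₂ = 299/664 = 0.45030.
Pooled p̂ = (41+299)/(160+664) = 340/824 = 0.41262.
SE = √[p̂(1−p̂)(1/n₁+1/n₂)] = √[0.41262·0.58738·(1/160+1/664)] ≈ 0.043357.
z = -0.19405/0.043357 = -4.476.

z = -4.476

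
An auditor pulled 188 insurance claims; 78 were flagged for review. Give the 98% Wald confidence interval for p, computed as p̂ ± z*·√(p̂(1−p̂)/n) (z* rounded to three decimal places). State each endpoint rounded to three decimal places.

(0.331, 0.498)

With x = 78 successes in n = 188, p̂ = 0.41489.
SE = √(p̂(1−p̂)/n) = √(0.242757/188) = 0.035934.
z* = 2.326 at the 98% level.
Margin of error: 2.326 × 0.035934 = 0.08358.
Interval: 0.41489 ± 0.08358 → (0.331, 0.498).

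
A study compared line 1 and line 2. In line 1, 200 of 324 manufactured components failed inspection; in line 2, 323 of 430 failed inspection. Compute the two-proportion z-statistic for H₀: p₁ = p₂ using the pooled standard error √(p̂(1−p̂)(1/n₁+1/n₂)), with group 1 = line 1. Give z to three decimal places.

p̂₁ = 200/324 = 0.61728, p̂₂ = 323/430 = 0.75116.
Pooling: p̂ = 523/754 = 0.69363.
SE = √[p̂(1−p̂)(1/n₁+1/n₂)] = √[0.69363·0.30637·(1/324+1/430)] ≈ 0.033913.
z = (p̂₁ − p̂₂)/SE = (0.61728 − 0.75116)/0.033913 = -0.13388/0.033913 = -3.948.

z = -3.948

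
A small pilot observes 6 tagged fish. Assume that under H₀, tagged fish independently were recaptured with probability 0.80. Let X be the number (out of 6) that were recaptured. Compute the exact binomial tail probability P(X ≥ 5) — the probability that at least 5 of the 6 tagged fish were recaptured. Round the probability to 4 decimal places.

P = 0.6554

X is binomial with n = 6 and p = 0.80.
P(X ≥ 5) = C(6,5)·0.80^5·0.20^1 + C(6,6)·0.80^6·0.20^0.
= 0.393216 + 0.262144 = 0.6554.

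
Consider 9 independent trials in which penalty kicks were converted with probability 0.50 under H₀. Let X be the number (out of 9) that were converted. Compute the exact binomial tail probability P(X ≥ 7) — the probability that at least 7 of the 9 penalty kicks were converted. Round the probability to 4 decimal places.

X is binomial with n = 9 and p = 0.50.
P(X ≥ 7) = C(9,7)·0.50^7·0.50^2 + C(9,8)·0.50^8·0.50^1 + C(9,9)·0.50^9·0.50^0.
= 0.070312 + 0.017578 + 0.001953 = 0.0898.

P = 0.0898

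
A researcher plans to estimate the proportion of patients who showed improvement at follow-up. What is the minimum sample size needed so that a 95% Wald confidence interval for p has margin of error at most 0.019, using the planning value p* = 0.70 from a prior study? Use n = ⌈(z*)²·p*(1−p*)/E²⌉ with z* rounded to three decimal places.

For 95% confidence, z* = 1.960.
p*(1−p*) = 0.70·0.30 = 0.2100.
Required n before rounding: 3.841600 × 0.2100 / 0.019² = 2234.726.
⌈2234.726⌉ = 2235.

n = 2235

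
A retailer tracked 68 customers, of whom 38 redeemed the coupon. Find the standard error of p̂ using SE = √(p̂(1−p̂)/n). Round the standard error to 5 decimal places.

SE = 0.06021

With x = 38 successes in n = 68, p̂ = 0.55882.
p̂(1−p̂) = 0.246540.
SE = √(0.246540/68) = √0.003625588 = 0.06021.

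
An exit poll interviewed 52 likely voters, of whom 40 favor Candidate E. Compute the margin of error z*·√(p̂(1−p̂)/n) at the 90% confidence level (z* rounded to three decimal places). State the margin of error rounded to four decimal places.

With x = 40 successes in n = 52, p̂ = 0.76923.
SE(p̂) = √(0.76923·0.23077/52) = 0.058427.
The 90% critical value is z* = 1.645.
Margin of error = z*·SE = 1.645 × 0.058427 = 0.0961.

ME = 0.0961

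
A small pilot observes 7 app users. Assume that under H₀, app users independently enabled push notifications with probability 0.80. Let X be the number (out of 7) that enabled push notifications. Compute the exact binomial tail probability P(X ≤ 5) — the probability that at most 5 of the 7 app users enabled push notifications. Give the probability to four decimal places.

X ~ Binomial(n=7, p=0.80).
P(X ≤ 5) = Σ_{j=0}^{5} C(7,j)·0.80^j·0.20^{7−j}.
= 0.000013 + 0.000358 + 0.004301 + 0.028672 + 0.114688 + 0.275251 = 0.4233.

P = 0.4233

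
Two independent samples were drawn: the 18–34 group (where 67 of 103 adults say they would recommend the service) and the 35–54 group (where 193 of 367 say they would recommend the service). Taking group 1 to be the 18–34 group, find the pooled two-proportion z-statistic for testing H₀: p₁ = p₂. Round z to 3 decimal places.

p̂₁ = 67/103 = 0.65049, p̂₂ = 193/367 = 0.52589.
Pooled p̂ = (67+193)/(103+367) = 260/470 = 0.55319.
SE = √[p̂(1−p̂)(1/n₁+1/n₂)] = √[0.55319·0.44681·(1/103+1/367)] ≈ 0.055436.
z = (p̂₁ − p̂₂)/SE = (0.65049 − 0.52589)/0.055436 = 0.12460/0.055436 = 2.248.

z = 2.248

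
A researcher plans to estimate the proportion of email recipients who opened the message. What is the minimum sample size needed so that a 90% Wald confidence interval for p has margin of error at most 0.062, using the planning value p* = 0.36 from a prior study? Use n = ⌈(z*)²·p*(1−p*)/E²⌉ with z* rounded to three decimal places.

n = 163

For 90% confidence, z* = 1.645.
p*(1−p*) = 0.36·0.64 = 0.2304.
(z*)²·p*(1−p*)/E² = 2.706025·0.2304/0.003844 = 162.193.
Rounding up, n = 163.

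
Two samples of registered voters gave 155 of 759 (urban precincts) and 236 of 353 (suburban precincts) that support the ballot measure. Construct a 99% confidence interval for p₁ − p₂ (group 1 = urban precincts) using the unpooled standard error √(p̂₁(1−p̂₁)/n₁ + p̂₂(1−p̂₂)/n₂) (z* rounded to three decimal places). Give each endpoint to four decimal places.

(-0.5391, -0.3896)

p̂₁ = 0.20422, p̂₂ = 0.66856, so the observed difference is -0.46434.
Unpooled SE = √(p̂₁(1−p̂₁)/n₁ + p̂₂(1−p̂₂)/n₂) = √(0.000214113 + 0.000627731) = 0.029015.
For 99% confidence, z* = 2.576. Margin = 2.576·0.029015 = 0.07474.
So the interval runs from -0.5391 to -0.3896.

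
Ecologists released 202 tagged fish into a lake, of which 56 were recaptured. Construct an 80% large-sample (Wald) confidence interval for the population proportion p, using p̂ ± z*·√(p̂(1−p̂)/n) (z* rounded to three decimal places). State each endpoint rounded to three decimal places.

(0.237, 0.318)

Sample proportion p̂ = 56/202 = 0.27723.
Standard error of p̂: √(0.200373/202) = √0.000991943 = 0.031495.
z* = 1.282 at the 80% level.
Margin = 1.282·0.031495 = 0.04038.
CI: 0.27723 ± 0.04038 = (0.237, 0.318).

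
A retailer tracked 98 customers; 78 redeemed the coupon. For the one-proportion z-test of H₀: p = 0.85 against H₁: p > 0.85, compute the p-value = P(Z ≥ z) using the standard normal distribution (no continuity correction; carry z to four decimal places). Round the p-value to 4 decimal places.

The sample proportion is 78/98 = 0.79592.
Under H₀, SE = √(p₀(1−p₀)/n) = √(0.85·0.15/98) = √0.001301020 = 0.036070.
Test statistic (full precision, shown to 4 dp): z = (78/98 − 0.85)/SE₀ ≈ -1.4994.
From the standard normal, P(Z ≥ z) = 0.9331.

p-value = 0.9331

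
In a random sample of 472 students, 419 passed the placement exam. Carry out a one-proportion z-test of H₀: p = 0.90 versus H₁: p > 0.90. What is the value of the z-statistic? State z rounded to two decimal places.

With x = 419 successes in n = 472, p̂ = 0.88771.
Null standard error: √(0.90·0.10/472) = √0.000190678 = 0.013809.
z = (p̂ − p₀)/SE = (0.88771 − 0.90)/0.013809 = -0.89.

z = -0.89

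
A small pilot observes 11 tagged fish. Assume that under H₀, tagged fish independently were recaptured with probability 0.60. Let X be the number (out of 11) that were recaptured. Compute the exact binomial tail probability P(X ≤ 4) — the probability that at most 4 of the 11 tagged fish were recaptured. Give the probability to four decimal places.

X is binomial with n = 11 and p = 0.60.
P(X ≤ 4) = Σ_{j=0}^{4} C(11,j)·0.60^j·0.40^{11−j}.
= 0.000042 + 0.000692 + 0.005190 + 0.023357 + 0.070071 = 0.0994.

P = 0.0994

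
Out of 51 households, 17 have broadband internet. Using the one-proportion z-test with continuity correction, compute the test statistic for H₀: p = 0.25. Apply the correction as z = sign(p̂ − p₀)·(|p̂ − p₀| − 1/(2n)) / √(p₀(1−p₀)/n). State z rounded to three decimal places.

With x = 17 successes in n = 51, p̂ = 0.33333. p̂ − p₀ = 0.083333.
1/(2n) = 0.009804.
Corrected numerator: |0.083333| − 0.009804 = 0.073529.
Under H₀, SE = √(p₀(1−p₀)/n) = √(0.25·0.75/51) = √0.003676471 = 0.060634.
z = (+)0.073529/0.060634 = 1.213.

z = 1.213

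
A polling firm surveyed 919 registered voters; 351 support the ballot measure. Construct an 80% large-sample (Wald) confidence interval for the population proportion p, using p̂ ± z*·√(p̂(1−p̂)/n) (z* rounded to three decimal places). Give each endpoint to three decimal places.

Sample proportion p̂ = 351/919 = 0.38194.
SE = √(p̂(1−p̂)/n) = √(0.236061/919) = 0.016027.
For 80% confidence, z* = 1.282.
Margin = 1.282·0.016027 = 0.02055.
Interval: 0.38194 ± 0.02055 → (0.361, 0.402).

(0.361, 0.402)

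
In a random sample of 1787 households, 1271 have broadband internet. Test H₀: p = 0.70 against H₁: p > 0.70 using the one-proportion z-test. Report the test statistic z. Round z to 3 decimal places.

z = 1.038

The sample proportion is 1271/1787 = 0.71125.
Null standard error: √(0.70·0.30/1787) = √0.000117515 = 0.010840.
Test statistic: z = 0.01125/0.010840 = 1.038.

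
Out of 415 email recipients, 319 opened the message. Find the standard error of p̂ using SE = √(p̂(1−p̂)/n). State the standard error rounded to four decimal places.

Sample proportion p̂ = 319/415 = 0.76867.
p̂(1−p̂) = 0.76867·0.23133 = 0.177816.
SE = √(0.177816/415) = 0.0207.

SE = 0.0207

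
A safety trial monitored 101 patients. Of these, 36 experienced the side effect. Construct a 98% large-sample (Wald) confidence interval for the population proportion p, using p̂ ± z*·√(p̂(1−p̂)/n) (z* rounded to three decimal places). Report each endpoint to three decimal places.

Sample proportion p̂ = 36/101 = 0.35644.
SE(p̂) = √(0.35644·0.64356/101) = 0.047657.
z* = 2.326 at the 98% level.
Margin = 2.326·0.047657 = 0.11085.
Interval: 0.35644 ± 0.11085 → (0.246, 0.467).

(0.246, 0.467)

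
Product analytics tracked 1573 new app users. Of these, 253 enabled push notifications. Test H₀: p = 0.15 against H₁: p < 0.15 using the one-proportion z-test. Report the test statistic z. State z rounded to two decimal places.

p̂ = 253/1573 = 0.16084.
Under H₀, SE = √(p₀(1−p₀)/n) = √(0.15·0.85/1573) = √0.000081055 = 0.009003.
z = (p̂ − p₀)/SE = (0.16084 − 0.15)/0.009003 = 1.20.

z = 1.20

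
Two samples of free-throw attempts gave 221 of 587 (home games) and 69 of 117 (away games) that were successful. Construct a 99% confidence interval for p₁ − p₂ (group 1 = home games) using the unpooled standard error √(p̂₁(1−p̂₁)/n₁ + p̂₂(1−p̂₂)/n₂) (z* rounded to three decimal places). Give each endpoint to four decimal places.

(-0.3412, -0.0853)

p̂₁ = 0.37649, p̂₂ = 0.58974, so the observed difference is -0.21325.
SE = √(0.000399907 + 0.002067915) = √0.002467822 = 0.049677.
z* = 2.576 at the 99% level. Margin = 2.576·0.049677 = 0.12797.
Interval: -0.21325 ± 0.12797 → (-0.3412, -0.0853).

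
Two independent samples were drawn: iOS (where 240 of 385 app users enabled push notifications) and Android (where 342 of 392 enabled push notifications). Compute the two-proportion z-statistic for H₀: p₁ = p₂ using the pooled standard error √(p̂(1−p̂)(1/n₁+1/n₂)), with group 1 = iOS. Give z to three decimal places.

z = -8.006

Sample proportions: p̂₁ = 240/385 = 0.62338 and p̂₂ = 342/392 = 0.87245.
Pooled p̂ = (240+342)/(385+392) = 582/777 = 0.74903.
SE = √[p̂(1−p̂)(1/n₁+1/n₂)] = √[0.74903·0.25097·(1/385+1/392)] ≈ 0.031110.
z = (p̂₁ − p̂₂)/SE = (0.62338 − 0.87245)/0.031110 = -0.24907/0.031110 = -8.006.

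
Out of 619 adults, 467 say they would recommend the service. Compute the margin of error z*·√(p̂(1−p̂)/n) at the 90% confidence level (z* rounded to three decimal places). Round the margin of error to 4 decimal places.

The sample proportion is 467/619 = 0.75444.
Standard error of p̂: √(0.185259/619) = √0.000299287 = 0.017300.
For 90% confidence, z* = 1.645.
Margin of error = z*·SE = 1.645 × 0.017300 = 0.0285.

ME = 0.0285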